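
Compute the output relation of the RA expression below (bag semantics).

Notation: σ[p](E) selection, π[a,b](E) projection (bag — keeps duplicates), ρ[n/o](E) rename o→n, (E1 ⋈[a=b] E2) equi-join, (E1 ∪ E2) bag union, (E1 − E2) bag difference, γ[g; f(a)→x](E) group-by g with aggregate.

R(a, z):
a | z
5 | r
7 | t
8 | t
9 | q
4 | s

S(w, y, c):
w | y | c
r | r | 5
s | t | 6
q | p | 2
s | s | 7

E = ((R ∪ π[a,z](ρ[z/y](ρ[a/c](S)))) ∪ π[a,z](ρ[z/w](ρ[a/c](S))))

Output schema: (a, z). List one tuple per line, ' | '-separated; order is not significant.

Subexpression sizes:
  R → 5
  S → 4
  ρ[a/c](S) → 4
  ρ[z/y](ρ[a/c](S)) → 4
  π[a,z](ρ[z/y](ρ[a/c](S))) → 4
  (R ∪ π[a,z](ρ[z/y](ρ[a/c](S)))) → 9
  S → 4
  ρ[a/c](S) → 4
  ρ[z/w](ρ[a/c](S)) → 4
  π[a,z](ρ[z/w](ρ[a/c](S))) → 4
  ((R ∪ π[a,z](ρ[z/y](ρ[a/c](S)))) ∪ π[a,z](ρ[z/w](ρ[a/c](S)))) → 13

== RESULT ==
a | z
2 | p
2 | q
4 | s
5 | r
5 | r
5 | r
6 | s
6 | t
7 | s
7 | s
7 | t
8 | t
9 | q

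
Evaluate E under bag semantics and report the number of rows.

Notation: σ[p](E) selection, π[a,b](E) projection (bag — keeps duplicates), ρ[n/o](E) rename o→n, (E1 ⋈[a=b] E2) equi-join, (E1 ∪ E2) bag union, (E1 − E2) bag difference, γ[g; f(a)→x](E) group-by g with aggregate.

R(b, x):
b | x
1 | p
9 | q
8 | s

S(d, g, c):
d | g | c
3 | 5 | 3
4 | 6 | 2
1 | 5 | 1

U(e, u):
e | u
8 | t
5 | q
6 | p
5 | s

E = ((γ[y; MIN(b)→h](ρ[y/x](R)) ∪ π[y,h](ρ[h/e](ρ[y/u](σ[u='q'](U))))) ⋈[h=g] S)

Row counts bottom-up:
  R → 3
  ρ[y/x](R) → 3
  γ[y; MIN(b)→h](ρ[y/x](R)) → 3
  U → 4
  σ[u='q'](U) → 1
  ρ[y/u](σ[u='q'](U)) → 1
  ρ[h/e](ρ[y/u](σ[u='q'](U))) → 1
  π[y,h](ρ[h/e](ρ[y/u](σ[u='q'](U)))) → 1
  (γ[y; MIN(b)→h](ρ[y/x](R)) ∪ π[y,h](ρ[h/e](ρ[y/u](σ[u='q'](U))))) → 4
  S → 3
  ((γ[y; MIN(b)→h](ρ[y/x](R)) ∪ π[y,h](ρ[h/e](ρ[y/u](σ[u='q'](U))))) ⋈[h=g] S) → 2

|E| = 2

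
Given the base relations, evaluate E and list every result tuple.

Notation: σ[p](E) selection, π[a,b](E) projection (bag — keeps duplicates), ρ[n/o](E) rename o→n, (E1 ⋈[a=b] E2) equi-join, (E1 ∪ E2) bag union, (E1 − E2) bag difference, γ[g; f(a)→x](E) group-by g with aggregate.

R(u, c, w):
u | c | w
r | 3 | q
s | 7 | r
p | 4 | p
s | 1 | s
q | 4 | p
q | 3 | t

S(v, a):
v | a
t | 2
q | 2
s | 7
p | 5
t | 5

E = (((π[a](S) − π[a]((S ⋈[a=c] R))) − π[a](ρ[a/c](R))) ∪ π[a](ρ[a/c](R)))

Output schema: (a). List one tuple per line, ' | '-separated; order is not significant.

Subexpression sizes:
  S → 5
  π[a](S) → 5
  S → 5
  R → 6
  (S ⋈[a=c] R) → 1
  π[a]((S ⋈[a=c] R)) → 1
  (π[a](S) − π[a]((S ⋈[a=c] R))) → 4
  R → 6
  ρ[a/c](R) → 6
  π[a](ρ[a/c](R)) → 6
  ((π[a](S) − π[a]((S ⋈[a=c] R))) − π[a](ρ[a/c](R))) → 4
  R → 6
  ρ[a/c](R) → 6
  π[a](ρ[a/c](R)) → 6
  (((π[a](S) − π[a]((S ⋈[a=c] R))) − π[a](ρ[a/c](R))) ∪ π[a](ρ[a/c](R))) → 10

== RESULT ==
a
1
2
2
3
3
4
4
5
5
7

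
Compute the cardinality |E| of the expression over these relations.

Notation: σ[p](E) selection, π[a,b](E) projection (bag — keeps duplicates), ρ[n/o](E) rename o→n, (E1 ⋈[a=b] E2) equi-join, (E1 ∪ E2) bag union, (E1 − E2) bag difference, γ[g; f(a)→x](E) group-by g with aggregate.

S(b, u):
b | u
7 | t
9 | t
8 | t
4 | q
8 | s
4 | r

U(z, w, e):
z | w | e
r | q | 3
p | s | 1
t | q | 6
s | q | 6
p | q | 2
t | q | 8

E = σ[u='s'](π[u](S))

Subexpression sizes:
  S → 6
  π[u](S) → 6
  σ[u='s'](π[u](S)) → 1

|E| = 1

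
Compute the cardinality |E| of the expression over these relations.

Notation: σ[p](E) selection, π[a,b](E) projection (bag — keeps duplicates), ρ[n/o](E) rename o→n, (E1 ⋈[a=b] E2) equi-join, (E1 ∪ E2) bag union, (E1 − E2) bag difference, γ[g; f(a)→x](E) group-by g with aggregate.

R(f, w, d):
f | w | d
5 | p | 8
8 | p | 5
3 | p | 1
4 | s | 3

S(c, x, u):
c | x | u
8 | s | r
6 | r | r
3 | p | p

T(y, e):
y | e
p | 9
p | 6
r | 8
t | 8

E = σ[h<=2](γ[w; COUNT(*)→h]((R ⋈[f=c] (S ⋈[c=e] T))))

Row counts bottom-up:
  R → 4
  S → 3
  T → 4
  (S ⋈[c=e] T) → 3
  (R ⋈[f=c] (S ⋈[c=e] T)) → 2
  γ[w; COUNT(*)→h]((R ⋈[f=c] (S ⋈[c=e] T))) → 1
  σ[h<=2](γ[w; COUNT(*)→h]((R ⋈[f=c] (S ⋈[c=e] T)))) → 1

|E| = 1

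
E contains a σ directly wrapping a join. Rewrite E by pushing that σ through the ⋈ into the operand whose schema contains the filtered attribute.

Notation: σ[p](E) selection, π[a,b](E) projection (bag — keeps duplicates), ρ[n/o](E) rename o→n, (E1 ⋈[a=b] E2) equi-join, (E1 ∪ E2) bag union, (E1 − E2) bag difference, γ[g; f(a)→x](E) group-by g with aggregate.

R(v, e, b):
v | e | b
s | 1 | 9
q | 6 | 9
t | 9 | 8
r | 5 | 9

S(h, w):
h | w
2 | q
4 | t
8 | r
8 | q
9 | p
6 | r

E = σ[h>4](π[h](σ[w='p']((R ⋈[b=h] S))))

σ filters on w, owned by the right side.
E' = σ[h>4](π[h]((R ⋈[b=h] σ[w='p'](S))))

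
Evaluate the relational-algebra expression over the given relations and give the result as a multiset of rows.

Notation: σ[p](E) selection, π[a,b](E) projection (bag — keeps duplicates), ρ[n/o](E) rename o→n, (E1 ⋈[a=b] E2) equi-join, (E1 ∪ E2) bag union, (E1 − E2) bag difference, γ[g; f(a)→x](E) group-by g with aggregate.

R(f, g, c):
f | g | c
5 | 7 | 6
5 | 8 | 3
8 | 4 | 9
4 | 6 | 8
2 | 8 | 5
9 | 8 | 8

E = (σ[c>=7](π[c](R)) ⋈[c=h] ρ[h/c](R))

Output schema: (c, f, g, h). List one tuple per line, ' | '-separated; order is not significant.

Per-node cardinality:
  R → 6
  π[c](R) → 6
  σ[c>=7](π[c](R)) → 3
  R → 6
  ρ[h/c](R) → 6
  (σ[c>=7](π[c](R)) ⋈[c=h] ρ[h/c](R)) → 5

== RESULT ==
c | f | g | h
8 | 4 | 6 | 8
8 | 4 | 6 | 8
8 | 9 | 8 | 8
8 | 9 | 8 | 8
9 | 8 | 4 | 9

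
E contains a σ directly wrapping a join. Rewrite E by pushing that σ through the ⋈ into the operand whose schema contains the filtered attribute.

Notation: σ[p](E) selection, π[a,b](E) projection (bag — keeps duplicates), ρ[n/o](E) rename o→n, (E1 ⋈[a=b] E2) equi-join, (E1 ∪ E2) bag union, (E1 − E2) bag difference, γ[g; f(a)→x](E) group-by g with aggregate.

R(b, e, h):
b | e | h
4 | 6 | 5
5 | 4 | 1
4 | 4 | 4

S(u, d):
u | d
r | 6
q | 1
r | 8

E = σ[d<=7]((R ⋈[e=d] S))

σ filters on d, owned by the right side.
E' = (R ⋈[e=d] σ[d<=7](S))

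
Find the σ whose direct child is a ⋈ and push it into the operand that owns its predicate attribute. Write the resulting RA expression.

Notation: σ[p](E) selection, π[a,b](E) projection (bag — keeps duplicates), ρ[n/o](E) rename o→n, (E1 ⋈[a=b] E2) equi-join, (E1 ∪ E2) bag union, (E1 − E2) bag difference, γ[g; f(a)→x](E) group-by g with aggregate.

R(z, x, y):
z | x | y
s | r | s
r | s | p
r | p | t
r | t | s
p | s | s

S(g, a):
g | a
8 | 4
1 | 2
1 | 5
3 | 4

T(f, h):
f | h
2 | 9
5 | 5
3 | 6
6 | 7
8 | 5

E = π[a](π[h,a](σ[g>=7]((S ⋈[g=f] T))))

σ filters on g, owned by the left side.
E' = π[a](π[h,a]((σ[g>=7](S) ⋈[g=f] T)))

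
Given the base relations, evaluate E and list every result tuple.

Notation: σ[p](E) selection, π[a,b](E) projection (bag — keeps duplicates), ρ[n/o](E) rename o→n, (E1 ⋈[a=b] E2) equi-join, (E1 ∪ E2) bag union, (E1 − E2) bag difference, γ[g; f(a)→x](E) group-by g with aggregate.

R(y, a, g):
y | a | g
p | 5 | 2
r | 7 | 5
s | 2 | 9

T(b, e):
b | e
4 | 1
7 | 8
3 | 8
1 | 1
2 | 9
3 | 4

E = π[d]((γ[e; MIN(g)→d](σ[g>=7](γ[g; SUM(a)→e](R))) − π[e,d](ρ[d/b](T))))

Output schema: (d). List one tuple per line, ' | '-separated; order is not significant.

Subexpression sizes:
  R → 3
  γ[g; SUM(a)→e](R) → 3
  σ[g>=7](γ[g; SUM(a)→e](R)) → 1
  γ[e; MIN(g)→d](σ[g>=7](γ[g; SUM(a)→e](R))) → 1
  T → 6
  ρ[d/b](T) → 6
  π[e,d](ρ[d/b](T)) → 6
  (γ[e; MIN(g)→d](σ[g>=7](γ[g; SUM(a)→e](R))) − π[e,d](ρ[d/b](T))) → 1
  π[d]((γ[e; MIN(g)→d](σ[g>=7](γ[g; SUM(a)→e](R))) − π[e,d](ρ[d/b](T)))) → 1

== RESULT ==
d
9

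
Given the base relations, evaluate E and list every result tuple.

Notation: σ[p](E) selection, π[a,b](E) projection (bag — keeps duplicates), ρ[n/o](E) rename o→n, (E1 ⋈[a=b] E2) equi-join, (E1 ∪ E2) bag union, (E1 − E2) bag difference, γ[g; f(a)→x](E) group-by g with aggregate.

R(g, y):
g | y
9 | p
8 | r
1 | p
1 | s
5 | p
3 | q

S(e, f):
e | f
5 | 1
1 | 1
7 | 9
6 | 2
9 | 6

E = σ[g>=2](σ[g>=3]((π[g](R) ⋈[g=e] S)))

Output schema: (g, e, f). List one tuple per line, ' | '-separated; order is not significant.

Row counts bottom-up:
  R → 6
  π[g](R) → 6
  S → 5
  (π[g](R) ⋈[g=e] S) → 4
  σ[g>=3]((π[g](R) ⋈[g=e] S)) → 2
  σ[g>=2](σ[g>=3]((π[g](R) ⋈[g=e] S))) → 2

== RESULT ==
g | e | f
5 | 5 | 1
9 | 9 | 6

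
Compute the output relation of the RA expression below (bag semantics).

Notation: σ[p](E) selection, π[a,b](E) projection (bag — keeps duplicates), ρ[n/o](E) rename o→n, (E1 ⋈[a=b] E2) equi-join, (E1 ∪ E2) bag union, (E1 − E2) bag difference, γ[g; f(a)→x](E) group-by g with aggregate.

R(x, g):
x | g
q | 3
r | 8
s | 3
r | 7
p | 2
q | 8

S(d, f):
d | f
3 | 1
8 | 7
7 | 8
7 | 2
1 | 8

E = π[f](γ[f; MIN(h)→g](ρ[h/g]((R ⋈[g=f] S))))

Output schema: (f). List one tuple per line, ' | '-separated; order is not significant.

Per-node cardinality:
  R → 6
  S → 5
  (R ⋈[g=f] S) → 6
  ρ[h/g]((R ⋈[g=f] S)) → 6
  γ[f; MIN(h)→g](ρ[h/g]((R ⋈[g=f] S))) → 3
  π[f](γ[f; MIN(h)→g](ρ[h/g]((R ⋈[g=f] S)))) → 3

== RESULT ==
f
2
7
8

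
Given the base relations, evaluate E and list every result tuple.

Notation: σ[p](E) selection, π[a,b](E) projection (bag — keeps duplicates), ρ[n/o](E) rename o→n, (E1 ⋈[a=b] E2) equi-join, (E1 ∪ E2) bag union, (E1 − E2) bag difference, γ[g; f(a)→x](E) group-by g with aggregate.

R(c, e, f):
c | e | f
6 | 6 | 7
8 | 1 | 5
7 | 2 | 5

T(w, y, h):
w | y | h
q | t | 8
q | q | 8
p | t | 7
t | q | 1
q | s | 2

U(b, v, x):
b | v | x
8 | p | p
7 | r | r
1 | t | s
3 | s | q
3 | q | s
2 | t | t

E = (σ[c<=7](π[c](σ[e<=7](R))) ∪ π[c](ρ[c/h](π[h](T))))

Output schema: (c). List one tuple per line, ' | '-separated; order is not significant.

Subexpression sizes:
  R → 3
  σ[e<=7](R) → 3
  π[c](σ[e<=7](R)) → 3
  σ[c<=7](π[c](σ[e<=7](R))) → 2
  T → 5
  π[h](T) → 5
  ρ[c/h](π[h](T)) → 5
  π[c](ρ[c/h](π[h](T))) → 5
  (σ[c<=7](π[c](σ[e<=7](R))) ∪ π[c](ρ[c/h](π[h](T)))) → 7

== RESULT ==
c
1
2
6
7
7
8
8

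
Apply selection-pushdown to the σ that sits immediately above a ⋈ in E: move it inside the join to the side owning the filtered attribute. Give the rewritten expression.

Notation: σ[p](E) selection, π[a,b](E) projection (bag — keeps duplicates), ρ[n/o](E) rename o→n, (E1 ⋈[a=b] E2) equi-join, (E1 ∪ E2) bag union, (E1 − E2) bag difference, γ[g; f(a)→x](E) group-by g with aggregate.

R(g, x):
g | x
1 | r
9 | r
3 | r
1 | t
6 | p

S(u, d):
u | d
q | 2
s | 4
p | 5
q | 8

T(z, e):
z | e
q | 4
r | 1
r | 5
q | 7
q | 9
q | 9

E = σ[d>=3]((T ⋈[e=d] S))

σ filters on d, owned by the right side.
E' = (T ⋈[e=d] σ[d>=3](S))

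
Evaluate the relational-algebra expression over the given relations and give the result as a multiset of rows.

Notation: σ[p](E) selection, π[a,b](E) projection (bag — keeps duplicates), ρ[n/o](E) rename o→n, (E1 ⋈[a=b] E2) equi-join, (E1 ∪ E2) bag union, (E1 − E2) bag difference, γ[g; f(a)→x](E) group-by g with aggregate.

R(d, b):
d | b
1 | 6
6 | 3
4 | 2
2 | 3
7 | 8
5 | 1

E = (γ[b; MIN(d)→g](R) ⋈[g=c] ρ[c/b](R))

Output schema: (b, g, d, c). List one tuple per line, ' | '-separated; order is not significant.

Stepwise |·|:
  R → 6
  γ[b; MIN(d)→g](R) → 5
  R → 6
  ρ[c/b](R) → 6
  (γ[b; MIN(d)→g](R) ⋈[g=c] ρ[c/b](R)) → 2

== RESULT ==
b | g | d | c
3 | 2 | 4 | 2
6 | 1 | 5 | 1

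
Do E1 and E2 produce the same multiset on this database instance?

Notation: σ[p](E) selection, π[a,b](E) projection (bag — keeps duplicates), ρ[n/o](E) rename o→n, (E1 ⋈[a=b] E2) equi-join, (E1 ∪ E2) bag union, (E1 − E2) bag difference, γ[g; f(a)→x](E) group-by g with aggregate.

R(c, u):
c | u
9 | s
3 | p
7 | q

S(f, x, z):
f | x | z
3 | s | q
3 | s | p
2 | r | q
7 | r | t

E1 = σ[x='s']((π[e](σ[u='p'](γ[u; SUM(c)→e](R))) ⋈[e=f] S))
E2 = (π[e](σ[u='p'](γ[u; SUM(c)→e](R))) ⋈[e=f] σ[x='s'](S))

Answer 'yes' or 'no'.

E1 row counts bottom-up:
  R → 3
  γ[u; SUM(c)→e](R) → 3
  σ[u='p'](γ[u; SUM(c)→e](R)) → 1
  π[e](σ[u='p'](γ[u; SUM(c)→e](R))) → 1
  S → 4
  (π[e](σ[u='p'](γ[u; SUM(c)→e](R))) ⋈[e=f] S) → 2
  σ[x='s']((π[e](σ[u='p'](γ[u; SUM(c)→e](R))) ⋈[e=f] S)) → 2
E2 row counts bottom-up:
  R → 3
  γ[u; SUM(c)→e](R) → 3
  σ[u='p'](γ[u; SUM(c)→e](R)) → 1
  π[e](σ[u='p'](γ[u; SUM(c)→e](R))) → 1
  S → 4
  σ[x='s'](S) → 2
  (π[e](σ[u='p'](γ[u; SUM(c)→e](R))) ⋈[e=f] σ[x='s'](S)) → 2

E1 and E2 produce the same multiset:
e | f | x | z
3 | 3 | s | p
3 | 3 | s | q

yes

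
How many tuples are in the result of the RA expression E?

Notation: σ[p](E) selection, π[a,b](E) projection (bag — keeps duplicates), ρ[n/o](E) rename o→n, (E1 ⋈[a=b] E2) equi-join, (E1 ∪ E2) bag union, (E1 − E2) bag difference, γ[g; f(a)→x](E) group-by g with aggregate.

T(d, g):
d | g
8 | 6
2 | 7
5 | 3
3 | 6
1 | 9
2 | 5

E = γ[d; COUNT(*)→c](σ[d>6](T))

Row counts bottom-up:
  T → 6
  σ[d>6](T) → 1
  γ[d; COUNT(*)→c](σ[d>6](T)) → 1

|E| = 1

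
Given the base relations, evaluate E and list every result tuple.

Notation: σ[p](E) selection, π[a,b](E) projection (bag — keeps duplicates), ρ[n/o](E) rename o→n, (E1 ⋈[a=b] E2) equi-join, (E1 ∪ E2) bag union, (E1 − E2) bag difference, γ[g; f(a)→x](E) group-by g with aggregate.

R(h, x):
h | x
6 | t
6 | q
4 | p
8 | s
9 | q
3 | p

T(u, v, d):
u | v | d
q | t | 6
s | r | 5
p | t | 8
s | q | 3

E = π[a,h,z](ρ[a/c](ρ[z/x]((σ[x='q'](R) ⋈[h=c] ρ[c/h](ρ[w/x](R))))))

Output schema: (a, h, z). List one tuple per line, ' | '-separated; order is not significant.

Row counts bottom-up:
  R → 6
  σ[x='q'](R) → 2
  R → 6
  ρ[w/x](R) → 6
  ρ[c/h](ρ[w/x](R)) → 6
  (σ[x='q'](R) ⋈[h=c] ρ[c/h](ρ[w/x](R))) → 3
  ρ[z/x]((σ[x='q'](R) ⋈[h=c] ρ[c/h](ρ[w/x](R)))) → 3
  ρ[a/c](ρ[z/x]((σ[x='q'](R) ⋈[h=c] ρ[c/h](ρ[w/x](R))))) → 3
  π[a,h,z](ρ[a/c](ρ[z/x]((σ[x='q'](R) ⋈[h=c] ρ[c/h](ρ[w/x](R)))))) → 3

== RESULT ==
a | h | z
6 | 6 | q
6 | 6 | q
9 | 9 | q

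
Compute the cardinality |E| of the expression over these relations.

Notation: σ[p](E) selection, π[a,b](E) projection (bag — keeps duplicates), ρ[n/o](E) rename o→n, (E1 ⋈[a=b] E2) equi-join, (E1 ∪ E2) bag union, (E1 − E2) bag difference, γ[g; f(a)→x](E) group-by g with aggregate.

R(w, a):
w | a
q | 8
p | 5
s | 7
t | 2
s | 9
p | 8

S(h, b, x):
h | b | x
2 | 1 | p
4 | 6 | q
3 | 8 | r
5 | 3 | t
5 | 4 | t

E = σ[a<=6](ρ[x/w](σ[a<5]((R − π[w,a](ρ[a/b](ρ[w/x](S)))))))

Stepwise |·|:
  R → 6
  S → 5
  ρ[w/x](S) → 5
  ρ[a/b](ρ[w/x](S)) → 5
  π[w,a](ρ[a/b](ρ[w/x](S))) → 5
  (R − π[w,a](ρ[a/b](ρ[w/x](S)))) → 6
  σ[a<5]((R − π[w,a](ρ[a/b](ρ[w/x](S))))) → 1
  ρ[x/w](σ[a<5]((R − π[w,a](ρ[a/b](ρ[w/x](S)))))) → 1
  σ[a<=6](ρ[x/w](σ[a<5]((R − π[w,a](ρ[a/b](ρ[w/x](S))))))) → 1

|E| = 1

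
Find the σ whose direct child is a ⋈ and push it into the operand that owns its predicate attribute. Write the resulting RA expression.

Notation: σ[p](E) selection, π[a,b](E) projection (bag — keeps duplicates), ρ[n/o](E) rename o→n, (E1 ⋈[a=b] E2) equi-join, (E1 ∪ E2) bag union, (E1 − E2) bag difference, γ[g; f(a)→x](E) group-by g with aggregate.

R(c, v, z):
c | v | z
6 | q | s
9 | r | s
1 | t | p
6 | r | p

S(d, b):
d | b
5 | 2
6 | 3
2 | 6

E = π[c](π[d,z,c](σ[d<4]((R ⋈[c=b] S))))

σ filters on d, owned by the right side.
E' = π[c](π[d,z,c]((R ⋈[c=b] σ[d<4](S))))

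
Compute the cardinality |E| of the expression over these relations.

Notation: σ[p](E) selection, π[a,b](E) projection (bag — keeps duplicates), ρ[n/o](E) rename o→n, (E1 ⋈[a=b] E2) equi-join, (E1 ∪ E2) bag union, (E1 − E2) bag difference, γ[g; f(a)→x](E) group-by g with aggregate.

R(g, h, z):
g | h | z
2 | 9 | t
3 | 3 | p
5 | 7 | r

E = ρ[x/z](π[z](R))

Per-node cardinality:
  R → 3
  π[z](R) → 3
  ρ[x/z](π[z](R)) → 3

|E| = 3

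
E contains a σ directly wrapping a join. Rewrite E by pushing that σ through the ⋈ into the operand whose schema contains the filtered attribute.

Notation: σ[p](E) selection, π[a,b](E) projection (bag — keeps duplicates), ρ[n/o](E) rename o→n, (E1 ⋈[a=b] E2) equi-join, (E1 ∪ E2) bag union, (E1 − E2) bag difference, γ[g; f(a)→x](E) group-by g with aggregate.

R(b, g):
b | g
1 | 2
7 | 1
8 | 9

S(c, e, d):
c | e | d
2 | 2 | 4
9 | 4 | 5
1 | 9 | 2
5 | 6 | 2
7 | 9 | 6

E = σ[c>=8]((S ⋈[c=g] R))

σ filters on c, owned by the left side.
E' = (σ[c>=8](S) ⋈[c=g] R)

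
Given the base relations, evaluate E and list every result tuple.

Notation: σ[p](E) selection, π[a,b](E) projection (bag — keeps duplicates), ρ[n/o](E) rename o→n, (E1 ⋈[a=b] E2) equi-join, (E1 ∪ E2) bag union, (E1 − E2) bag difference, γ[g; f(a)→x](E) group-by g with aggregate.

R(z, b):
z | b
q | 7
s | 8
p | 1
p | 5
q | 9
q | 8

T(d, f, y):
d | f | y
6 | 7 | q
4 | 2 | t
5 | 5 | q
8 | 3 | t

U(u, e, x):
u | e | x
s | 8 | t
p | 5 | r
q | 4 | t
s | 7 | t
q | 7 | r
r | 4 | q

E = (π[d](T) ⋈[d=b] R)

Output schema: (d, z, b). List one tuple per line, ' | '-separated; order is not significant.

Subexpression sizes:
  T → 4
  π[d](T) → 4
  R → 6
  (π[d](T) ⋈[d=b] R) → 3

== RESULT ==
d | z | b
5 | p | 5
8 | q | 8
8 | s | 8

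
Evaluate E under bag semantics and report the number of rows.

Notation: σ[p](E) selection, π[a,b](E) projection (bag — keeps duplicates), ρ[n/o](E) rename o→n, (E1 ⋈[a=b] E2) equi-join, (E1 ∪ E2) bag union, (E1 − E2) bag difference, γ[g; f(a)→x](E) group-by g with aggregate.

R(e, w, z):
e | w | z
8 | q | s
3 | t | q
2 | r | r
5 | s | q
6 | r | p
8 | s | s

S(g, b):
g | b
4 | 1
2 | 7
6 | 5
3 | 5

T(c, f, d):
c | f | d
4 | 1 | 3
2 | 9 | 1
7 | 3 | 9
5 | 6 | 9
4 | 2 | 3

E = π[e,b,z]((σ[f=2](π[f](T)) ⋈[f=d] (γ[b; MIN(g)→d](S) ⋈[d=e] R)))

Per-node cardinality:
  T → 5
  π[f](T) → 5
  σ[f=2](π[f](T)) → 1
  S → 4
  γ[b; MIN(g)→d](S) → 3
  R → 6
  (γ[b; MIN(g)→d](S) ⋈[d=e] R) → 2
  (σ[f=2](π[f](T)) ⋈[f=d] (γ[b; MIN(g)→d](S) ⋈[d=e] R)) → 1
  π[e,b,z]((σ[f=2](π[f](T)) ⋈[f=d] (γ[b; MIN(g)→d](S) ⋈[d=e] R))) → 1

|E| = 1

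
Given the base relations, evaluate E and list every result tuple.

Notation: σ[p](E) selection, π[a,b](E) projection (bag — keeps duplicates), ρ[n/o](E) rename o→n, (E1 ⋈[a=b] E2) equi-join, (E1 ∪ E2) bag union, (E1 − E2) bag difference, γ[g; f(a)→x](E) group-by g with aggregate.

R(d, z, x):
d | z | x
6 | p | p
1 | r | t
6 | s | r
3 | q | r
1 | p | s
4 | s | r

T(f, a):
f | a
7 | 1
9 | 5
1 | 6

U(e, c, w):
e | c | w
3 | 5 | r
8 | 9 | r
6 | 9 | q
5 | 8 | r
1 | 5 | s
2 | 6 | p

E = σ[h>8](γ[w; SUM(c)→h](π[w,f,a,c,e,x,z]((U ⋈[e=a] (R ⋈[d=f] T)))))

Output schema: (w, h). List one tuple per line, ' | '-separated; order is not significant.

Per-node cardinality:
  U → 6
  R → 6
  T → 3
  (R ⋈[d=f] T) → 2
  (U ⋈[e=a] (R ⋈[d=f] T)) → 2
  π[w,f,a,c,e,x,z]((U ⋈[e=a] (R ⋈[d=f] T))) → 2
  γ[w; SUM(c)→h](π[w,f,a,c,e,x,z]((U ⋈[e=a] (R ⋈[d=f] T)))) → 1
  σ[h>8](γ[w; SUM(c)→h](π[w,f,a,c,e,x,z]((U ⋈[e=a] (R ⋈[d=f] T))))) → 1

== RESULT ==
w | h
q | 18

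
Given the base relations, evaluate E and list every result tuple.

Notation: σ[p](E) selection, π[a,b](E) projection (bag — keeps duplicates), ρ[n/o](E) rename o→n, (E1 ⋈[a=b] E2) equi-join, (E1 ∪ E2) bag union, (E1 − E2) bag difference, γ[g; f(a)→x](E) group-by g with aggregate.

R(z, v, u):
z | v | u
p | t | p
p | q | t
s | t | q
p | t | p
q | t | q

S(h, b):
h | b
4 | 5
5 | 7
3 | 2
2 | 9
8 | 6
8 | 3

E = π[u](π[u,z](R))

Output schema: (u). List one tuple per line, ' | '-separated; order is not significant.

Per-node cardinality:
  R → 5
  π[u,z](R) → 5
  π[u](π[u,z](R)) → 5

== RESULT ==
u
p
p
q
q
t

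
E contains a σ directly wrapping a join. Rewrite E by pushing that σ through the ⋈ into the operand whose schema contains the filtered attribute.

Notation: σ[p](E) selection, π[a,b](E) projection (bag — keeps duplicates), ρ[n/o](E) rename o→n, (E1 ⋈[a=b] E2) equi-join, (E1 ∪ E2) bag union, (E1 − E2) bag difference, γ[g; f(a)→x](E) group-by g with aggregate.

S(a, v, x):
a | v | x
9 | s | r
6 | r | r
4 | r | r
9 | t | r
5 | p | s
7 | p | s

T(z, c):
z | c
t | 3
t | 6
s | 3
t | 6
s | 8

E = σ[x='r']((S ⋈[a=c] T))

σ filters on x, owned by the left side.
E' = (σ[x='r'](S) ⋈[a=c] T)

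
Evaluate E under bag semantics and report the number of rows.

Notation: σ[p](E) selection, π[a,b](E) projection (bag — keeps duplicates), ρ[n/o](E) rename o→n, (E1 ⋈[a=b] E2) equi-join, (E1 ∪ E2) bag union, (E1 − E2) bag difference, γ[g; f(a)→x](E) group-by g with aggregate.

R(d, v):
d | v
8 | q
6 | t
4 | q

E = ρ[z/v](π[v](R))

Subexpression sizes:
  R → 3
  π[v](R) → 3
  ρ[z/v](π[v](R)) → 3

|E| = 3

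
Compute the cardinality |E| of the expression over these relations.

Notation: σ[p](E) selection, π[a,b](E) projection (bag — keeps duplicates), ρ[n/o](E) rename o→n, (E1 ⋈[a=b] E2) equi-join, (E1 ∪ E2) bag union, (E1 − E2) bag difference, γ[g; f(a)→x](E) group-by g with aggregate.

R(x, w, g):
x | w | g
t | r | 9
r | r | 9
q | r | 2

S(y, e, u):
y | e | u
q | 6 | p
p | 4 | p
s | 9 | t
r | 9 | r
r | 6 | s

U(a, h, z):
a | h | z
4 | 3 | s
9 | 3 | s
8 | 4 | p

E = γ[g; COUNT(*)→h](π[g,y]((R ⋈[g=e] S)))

Row counts bottom-up:
  R → 3
  S → 5
  (R ⋈[g=e] S) → 4
  π[g,y]((R ⋈[g=e] S)) → 4
  γ[g; COUNT(*)→h](π[g,y]((R ⋈[g=e] S))) → 1

|E| = 1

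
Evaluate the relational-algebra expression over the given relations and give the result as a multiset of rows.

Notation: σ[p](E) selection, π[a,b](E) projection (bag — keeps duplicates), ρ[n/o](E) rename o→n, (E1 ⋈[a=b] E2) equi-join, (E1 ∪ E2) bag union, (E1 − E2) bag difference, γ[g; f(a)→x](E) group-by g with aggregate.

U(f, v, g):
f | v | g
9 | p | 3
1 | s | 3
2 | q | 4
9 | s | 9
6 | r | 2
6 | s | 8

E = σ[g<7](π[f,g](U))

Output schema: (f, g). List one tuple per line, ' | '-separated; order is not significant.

Stepwise |·|:
  U → 6
  π[f,g](U) → 6
  σ[g<7](π[f,g](U)) → 4

== RESULT ==
f | g
1 | 3
2 | 4
6 | 2
9 | 3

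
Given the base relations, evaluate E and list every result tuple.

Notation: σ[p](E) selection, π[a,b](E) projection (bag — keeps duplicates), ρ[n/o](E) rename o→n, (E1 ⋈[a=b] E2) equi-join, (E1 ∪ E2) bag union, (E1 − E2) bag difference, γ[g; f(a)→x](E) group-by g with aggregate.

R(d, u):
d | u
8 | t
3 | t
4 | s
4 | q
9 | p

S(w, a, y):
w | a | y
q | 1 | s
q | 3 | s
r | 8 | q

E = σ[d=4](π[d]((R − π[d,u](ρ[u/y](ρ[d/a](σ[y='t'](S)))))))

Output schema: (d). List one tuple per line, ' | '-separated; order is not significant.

Row counts bottom-up:
  R → 5
  S → 3
  σ[y='t'](S) → 0
  ρ[d/a](σ[y='t'](S)) → 0
  ρ[u/y](ρ[d/a](σ[y='t'](S))) → 0
  π[d,u](ρ[u/y](ρ[d/a](σ[y='t'](S)))) → 0
  (R − π[d,u](ρ[u/y](ρ[d/a](σ[y='t'](S))))) → 5
  π[d]((R − π[d,u](ρ[u/y](ρ[d/a](σ[y='t'](S)))))) → 5
  σ[d=4](π[d]((R − π[d,u](ρ[u/y](ρ[d/a](σ[y='t'](S))))))) → 2

== RESULT ==
d
4
4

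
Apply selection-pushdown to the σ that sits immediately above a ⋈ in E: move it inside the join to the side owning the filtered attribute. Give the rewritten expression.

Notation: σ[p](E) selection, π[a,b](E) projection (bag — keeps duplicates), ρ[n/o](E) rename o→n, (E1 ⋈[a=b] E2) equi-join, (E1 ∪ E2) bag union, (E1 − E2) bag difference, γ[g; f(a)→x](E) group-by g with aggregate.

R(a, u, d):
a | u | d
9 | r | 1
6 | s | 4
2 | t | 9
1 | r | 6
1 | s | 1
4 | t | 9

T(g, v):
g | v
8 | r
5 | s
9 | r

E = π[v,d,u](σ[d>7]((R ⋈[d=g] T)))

σ filters on d, owned by the left side.
E' = π[v,d,u]((σ[d>7](R) ⋈[d=g] T))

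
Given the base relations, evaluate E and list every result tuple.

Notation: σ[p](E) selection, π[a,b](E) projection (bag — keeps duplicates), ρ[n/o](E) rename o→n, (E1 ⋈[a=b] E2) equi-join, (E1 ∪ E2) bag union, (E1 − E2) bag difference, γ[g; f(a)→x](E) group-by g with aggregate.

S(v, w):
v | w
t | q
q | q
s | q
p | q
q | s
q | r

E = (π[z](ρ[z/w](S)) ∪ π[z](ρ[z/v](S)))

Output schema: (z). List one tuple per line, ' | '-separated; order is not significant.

Row counts bottom-up:
  S → 6
  ρ[z/w](S) → 6
  π[z](ρ[z/w](S)) → 6
  S → 6
  ρ[z/v](S) → 6
  π[z](ρ[z/v](S)) → 6
  (π[z](ρ[z/w](S)) ∪ π[z](ρ[z/v](S))) → 12

== RESULT ==
z
p
q
q
q
q
q
q
q
r
s
s
t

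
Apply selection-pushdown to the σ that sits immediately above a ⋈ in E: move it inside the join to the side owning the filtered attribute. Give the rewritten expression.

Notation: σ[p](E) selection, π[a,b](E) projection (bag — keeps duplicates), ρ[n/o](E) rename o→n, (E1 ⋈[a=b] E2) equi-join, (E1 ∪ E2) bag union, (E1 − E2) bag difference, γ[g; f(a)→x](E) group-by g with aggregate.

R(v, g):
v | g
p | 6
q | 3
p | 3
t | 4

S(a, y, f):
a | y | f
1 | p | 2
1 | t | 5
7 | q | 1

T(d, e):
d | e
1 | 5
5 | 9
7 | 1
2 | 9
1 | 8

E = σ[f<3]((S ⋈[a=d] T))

σ filters on f, owned by the left side.
E' = (σ[f<3](S) ⋈[a=d] T)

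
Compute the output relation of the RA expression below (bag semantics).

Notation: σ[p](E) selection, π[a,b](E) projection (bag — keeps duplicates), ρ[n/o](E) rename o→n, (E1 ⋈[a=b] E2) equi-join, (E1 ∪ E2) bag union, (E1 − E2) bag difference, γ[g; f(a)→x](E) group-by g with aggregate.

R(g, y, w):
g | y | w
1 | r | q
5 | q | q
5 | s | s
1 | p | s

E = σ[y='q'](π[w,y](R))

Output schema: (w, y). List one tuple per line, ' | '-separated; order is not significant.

Per-node cardinality:
  R → 4
  π[w,y](R) → 4
  σ[y='q'](π[w,y](R)) → 1

== RESULT ==
w | y
q | q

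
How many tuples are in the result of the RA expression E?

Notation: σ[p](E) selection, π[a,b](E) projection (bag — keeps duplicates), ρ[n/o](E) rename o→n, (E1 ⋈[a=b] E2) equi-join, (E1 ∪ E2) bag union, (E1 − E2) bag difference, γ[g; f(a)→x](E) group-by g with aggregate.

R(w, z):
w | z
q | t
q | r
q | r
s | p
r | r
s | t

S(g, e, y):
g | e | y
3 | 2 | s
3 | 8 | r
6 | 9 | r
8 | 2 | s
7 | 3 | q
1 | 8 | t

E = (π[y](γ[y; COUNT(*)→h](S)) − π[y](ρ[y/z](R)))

Per-node cardinality:
  S → 6
  γ[y; COUNT(*)→h](S) → 4
  π[y](γ[y; COUNT(*)→h](S)) → 4
  R → 6
  ρ[y/z](R) → 6
  π[y](ρ[y/z](R)) → 6
  (π[y](γ[y; COUNT(*)→h](S)) − π[y](ρ[y/z](R))) → 2

|E| = 2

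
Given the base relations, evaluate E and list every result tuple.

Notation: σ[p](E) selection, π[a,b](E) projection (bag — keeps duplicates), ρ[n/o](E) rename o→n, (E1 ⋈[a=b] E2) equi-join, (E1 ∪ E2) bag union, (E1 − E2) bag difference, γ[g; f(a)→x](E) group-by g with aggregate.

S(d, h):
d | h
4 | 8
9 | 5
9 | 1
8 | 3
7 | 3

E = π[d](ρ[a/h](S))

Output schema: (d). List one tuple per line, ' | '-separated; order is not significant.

Per-node cardinality:
  S → 5
  ρ[a/h](S) → 5
  π[d](ρ[a/h](S)) → 5

== RESULT ==
d
4
7
8
9
9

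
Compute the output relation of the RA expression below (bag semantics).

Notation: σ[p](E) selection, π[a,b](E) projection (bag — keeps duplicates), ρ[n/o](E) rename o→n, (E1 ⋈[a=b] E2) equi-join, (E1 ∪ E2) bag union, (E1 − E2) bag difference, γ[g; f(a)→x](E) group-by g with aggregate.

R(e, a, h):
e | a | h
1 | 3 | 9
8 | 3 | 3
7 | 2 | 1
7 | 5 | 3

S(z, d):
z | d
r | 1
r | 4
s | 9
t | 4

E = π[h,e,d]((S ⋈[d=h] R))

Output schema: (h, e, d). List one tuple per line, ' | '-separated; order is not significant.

Subexpression sizes:
  S → 4
  R → 4
  (S ⋈[d=h] R) → 2
  π[h,e,d]((S ⋈[d=h] R)) → 2

== RESULT ==
h | e | d
1 | 7 | 1
9 | 1 | 9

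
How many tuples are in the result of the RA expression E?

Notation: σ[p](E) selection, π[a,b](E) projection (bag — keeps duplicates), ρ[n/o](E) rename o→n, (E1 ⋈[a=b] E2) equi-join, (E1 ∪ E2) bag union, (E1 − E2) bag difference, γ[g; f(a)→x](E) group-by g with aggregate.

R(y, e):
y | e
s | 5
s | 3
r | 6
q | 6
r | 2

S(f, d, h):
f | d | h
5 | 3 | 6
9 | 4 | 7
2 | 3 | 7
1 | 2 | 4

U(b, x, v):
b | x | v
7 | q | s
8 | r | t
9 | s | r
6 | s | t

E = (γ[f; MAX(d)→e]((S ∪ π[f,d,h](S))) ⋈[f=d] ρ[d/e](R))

Row counts bottom-up:
  S → 4
  S → 4
  π[f,d,h](S) → 4
  (S ∪ π[f,d,h](S)) → 8
  γ[f; MAX(d)→e]((S ∪ π[f,d,h](S))) → 4
  R → 5
  ρ[d/e](R) → 5
  (γ[f; MAX(d)→e]((S ∪ π[f,d,h](S))) ⋈[f=d] ρ[d/e](R)) → 2

|E| = 2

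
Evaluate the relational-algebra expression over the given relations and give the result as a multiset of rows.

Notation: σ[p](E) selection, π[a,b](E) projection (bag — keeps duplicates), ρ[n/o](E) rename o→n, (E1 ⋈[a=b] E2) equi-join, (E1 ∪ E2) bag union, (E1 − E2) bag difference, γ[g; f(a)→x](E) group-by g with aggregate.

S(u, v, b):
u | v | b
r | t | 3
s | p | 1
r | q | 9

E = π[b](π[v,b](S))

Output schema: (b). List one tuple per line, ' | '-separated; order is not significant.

Subexpression sizes:
  S → 3
  π[v,b](S) → 3
  π[b](π[v,b](S)) → 3

== RESULT ==
b
1
3
9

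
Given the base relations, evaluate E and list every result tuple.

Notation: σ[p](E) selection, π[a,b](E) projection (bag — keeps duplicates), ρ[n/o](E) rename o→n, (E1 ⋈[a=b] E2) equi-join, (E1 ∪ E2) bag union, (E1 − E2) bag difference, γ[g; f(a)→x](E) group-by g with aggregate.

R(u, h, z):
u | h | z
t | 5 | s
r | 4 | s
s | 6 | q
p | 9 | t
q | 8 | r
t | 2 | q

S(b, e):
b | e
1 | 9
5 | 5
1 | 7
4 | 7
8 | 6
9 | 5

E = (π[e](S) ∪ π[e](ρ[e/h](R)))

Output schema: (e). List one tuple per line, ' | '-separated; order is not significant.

Per-node cardinality:
  S → 6
  π[e](S) → 6
  R → 6
  ρ[e/h](R) → 6
  π[e](ρ[e/h](R)) → 6
  (π[e](S) ∪ π[e](ρ[e/h](R))) → 12

== RESULT ==
e
2
4
5
5
5
6
6
7
7
8
9
9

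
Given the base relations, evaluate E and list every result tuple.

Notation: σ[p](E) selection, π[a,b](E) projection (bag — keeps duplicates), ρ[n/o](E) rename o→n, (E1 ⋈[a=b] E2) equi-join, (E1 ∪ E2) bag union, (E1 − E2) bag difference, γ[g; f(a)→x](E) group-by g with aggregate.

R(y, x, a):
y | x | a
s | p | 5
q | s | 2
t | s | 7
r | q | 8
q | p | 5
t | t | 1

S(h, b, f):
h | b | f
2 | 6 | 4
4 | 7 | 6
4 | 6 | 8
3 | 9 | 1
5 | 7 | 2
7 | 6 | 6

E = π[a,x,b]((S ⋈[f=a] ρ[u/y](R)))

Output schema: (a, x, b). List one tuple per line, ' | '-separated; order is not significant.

Subexpression sizes:
  S → 6
  R → 6
  ρ[u/y](R) → 6
  (S ⋈[f=a] ρ[u/y](R)) → 3
  π[a,x,b]((S ⋈[f=a] ρ[u/y](R))) → 3

== RESULT ==
a | x | b
1 | t | 9
2 | s | 7
8 | q | 6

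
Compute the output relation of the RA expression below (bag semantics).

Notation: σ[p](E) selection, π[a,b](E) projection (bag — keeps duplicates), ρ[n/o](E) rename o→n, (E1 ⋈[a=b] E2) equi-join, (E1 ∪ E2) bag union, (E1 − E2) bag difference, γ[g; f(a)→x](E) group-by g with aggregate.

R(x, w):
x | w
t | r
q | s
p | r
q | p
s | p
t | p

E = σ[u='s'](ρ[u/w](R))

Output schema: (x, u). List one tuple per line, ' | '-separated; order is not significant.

Subexpression sizes:
  R → 6
  ρ[u/w](R) → 6
  σ[u='s'](ρ[u/w](R)) → 1

== RESULT ==
x | u
q | s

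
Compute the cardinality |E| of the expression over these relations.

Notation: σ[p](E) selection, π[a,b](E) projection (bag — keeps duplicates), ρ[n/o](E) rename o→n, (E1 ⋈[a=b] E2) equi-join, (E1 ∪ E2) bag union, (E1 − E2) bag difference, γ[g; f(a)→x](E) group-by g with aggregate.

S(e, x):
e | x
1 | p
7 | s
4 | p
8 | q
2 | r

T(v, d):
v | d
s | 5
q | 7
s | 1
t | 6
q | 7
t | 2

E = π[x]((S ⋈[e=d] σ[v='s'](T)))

Row counts bottom-up:
  S → 5
  T → 6
  σ[v='s'](T) → 2
  (S ⋈[e=d] σ[v='s'](T)) → 1
  π[x]((S ⋈[e=d] σ[v='s'](T))) → 1

|E| = 1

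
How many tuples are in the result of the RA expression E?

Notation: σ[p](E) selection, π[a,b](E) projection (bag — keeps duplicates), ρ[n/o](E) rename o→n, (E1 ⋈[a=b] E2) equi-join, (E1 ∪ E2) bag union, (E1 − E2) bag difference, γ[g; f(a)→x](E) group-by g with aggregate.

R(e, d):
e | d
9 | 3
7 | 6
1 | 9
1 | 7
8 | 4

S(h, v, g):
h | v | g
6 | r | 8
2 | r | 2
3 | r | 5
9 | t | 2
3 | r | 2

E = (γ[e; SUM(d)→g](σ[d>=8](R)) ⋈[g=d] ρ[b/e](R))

Stepwise |·|:
  R → 5
  σ[d>=8](R) → 1
  γ[e; SUM(d)→g](σ[d>=8](R)) → 1
  R → 5
  ρ[b/e](R) → 5
  (γ[e; SUM(d)→g](σ[d>=8](R)) ⋈[g=d] ρ[b/e](R)) → 1

|E| = 1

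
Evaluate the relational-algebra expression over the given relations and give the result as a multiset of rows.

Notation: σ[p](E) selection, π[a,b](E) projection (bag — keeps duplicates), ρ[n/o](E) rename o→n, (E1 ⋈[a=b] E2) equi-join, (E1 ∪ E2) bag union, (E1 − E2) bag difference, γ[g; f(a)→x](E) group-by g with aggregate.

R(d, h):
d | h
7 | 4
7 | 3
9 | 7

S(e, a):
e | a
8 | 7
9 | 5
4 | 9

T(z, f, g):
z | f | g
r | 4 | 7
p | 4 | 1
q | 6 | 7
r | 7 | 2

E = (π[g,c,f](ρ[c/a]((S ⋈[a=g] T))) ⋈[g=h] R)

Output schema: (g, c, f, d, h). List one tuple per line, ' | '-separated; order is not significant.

Subexpression sizes:
  S → 3
  T → 4
  (S ⋈[a=g] T) → 2
  ρ[c/a]((S ⋈[a=g] T)) → 2
  π[g,c,f](ρ[c/a]((S ⋈[a=g] T))) → 2
  R → 3
  (π[g,c,f](ρ[c/a]((S ⋈[a=g] T))) ⋈[g=h] R) → 2

== RESULT ==
g | c | f | d | h
7 | 7 | 4 | 9 | 7
7 | 7 | 6 | 9 | 7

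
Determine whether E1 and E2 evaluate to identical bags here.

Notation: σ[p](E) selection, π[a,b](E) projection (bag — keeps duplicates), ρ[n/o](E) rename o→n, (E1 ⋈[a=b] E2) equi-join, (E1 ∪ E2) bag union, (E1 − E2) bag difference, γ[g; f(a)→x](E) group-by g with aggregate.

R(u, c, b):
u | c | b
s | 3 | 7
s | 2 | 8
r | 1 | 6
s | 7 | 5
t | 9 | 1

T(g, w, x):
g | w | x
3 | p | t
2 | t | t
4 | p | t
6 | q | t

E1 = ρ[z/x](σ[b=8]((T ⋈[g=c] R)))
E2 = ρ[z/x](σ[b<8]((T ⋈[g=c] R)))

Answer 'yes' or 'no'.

E1 row counts bottom-up:
  T → 4
  R → 5
  (T ⋈[g=c] R) → 2
  σ[b=8]((T ⋈[g=c] R)) → 1
  ρ[z/x](σ[b=8]((T ⋈[g=c] R))) → 1
E2 row counts bottom-up:
  T → 4
  R → 5
  (T ⋈[g=c] R) → 2
  σ[b<8]((T ⋈[g=c] R)) → 1
  ρ[z/x](σ[b<8]((T ⋈[g=c] R))) → 1

E1 result:
g | w | z | u | c | b
2 | t | t | s | 2 | 8
E2 result:
g | w | z | u | c | b
3 | p | t | s | 3 | 7
Witness: (2, 't', 't', 's', 2, 8) appears 1× in E1 but 0× in E2.

no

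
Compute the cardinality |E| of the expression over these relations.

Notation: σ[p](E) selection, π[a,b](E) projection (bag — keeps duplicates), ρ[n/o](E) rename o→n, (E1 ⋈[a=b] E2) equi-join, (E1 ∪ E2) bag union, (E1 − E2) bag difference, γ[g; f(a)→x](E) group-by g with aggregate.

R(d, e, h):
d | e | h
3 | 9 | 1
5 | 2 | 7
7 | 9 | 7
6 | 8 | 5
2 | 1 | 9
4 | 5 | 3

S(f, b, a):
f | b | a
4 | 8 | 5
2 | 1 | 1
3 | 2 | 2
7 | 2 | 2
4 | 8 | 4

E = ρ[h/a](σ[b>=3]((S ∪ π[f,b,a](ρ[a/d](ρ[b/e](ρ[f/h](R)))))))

Subexpression sizes:
  S → 5
  R → 6
  ρ[f/h](R) → 6
  ρ[b/e](ρ[f/h](R)) → 6
  ρ[a/d](ρ[b/e](ρ[f/h](R))) → 6
  π[f,b,a](ρ[a/d](ρ[b/e](ρ[f/h](R)))) → 6
  (S ∪ π[f,b,a](ρ[a/d](ρ[b/e](ρ[f/h](R))))) → 11
  σ[b>=3]((S ∪ π[f,b,a](ρ[a/d](ρ[b/e](ρ[f/h](R)))))) → 6
  ρ[h/a](σ[b>=3]((S ∪ π[f,b,a](ρ[a/d](ρ[b/e](ρ[f/h](R))))))) → 6

|E| = 6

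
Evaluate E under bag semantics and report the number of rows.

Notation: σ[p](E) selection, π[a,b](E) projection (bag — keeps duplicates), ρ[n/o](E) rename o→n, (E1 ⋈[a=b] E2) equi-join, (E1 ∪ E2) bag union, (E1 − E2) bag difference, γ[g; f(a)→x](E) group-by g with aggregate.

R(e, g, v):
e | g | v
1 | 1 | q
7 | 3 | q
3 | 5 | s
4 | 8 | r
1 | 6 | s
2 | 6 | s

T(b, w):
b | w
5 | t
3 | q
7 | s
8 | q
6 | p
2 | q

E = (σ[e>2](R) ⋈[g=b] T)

Stepwise |·|:
  R → 6
  σ[e>2](R) → 3
  T → 6
  (σ[e>2](R) ⋈[g=b] T) → 3

|E| = 3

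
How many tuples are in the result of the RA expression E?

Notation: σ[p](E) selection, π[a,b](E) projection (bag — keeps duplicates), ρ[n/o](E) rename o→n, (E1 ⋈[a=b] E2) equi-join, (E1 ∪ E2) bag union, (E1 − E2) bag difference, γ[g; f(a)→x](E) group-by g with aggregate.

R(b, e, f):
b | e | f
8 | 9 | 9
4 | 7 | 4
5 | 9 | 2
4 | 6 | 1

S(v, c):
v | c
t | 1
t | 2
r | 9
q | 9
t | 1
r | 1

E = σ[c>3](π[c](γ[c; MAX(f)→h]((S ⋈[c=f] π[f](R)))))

Stepwise |·|:
  S → 6
  R → 4
  π[f](R) → 4
  (S ⋈[c=f] π[f](R)) → 6
  γ[c; MAX(f)→h]((S ⋈[c=f] π[f](R))) → 3
  π[c](γ[c; MAX(f)→h]((S ⋈[c=f] π[f](R)))) → 3
  σ[c>3](π[c](γ[c; MAX(f)→h]((S ⋈[c=f] π[f](R))))) → 1

|E| = 1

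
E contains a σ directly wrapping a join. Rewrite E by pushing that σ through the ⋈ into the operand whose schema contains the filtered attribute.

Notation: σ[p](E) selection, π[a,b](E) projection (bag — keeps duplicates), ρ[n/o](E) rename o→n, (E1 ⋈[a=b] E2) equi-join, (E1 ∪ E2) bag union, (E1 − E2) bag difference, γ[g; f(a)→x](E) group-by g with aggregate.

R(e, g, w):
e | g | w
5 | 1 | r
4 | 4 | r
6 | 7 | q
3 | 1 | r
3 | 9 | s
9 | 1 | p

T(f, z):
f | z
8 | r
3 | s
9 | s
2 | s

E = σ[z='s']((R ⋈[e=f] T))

σ filters on z, owned by the right side.
E' = (R ⋈[e=f] σ[z='s'](T))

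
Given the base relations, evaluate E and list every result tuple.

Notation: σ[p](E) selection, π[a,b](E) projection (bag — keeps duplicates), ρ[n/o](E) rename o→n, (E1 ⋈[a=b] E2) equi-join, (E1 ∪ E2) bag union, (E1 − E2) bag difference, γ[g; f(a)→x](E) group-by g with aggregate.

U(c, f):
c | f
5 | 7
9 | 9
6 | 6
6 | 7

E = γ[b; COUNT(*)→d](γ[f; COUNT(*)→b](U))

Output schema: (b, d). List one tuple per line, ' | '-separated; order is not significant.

Subexpression sizes:
  U → 4
  γ[f; COUNT(*)→b](U) → 3
  γ[b; COUNT(*)→d](γ[f; COUNT(*)→b](U)) → 2

== RESULT ==
b | d
1 | 2
2 | 1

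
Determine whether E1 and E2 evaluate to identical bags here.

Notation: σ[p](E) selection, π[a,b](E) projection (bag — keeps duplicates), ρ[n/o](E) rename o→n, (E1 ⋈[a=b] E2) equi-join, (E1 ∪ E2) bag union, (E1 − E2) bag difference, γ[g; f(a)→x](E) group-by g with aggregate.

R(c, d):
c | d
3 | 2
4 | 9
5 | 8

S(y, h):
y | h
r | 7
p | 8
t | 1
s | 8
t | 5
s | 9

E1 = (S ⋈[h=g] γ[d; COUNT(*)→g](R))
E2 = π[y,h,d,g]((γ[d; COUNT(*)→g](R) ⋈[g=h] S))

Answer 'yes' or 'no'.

E1 stepwise |·|:
  S → 6
  R → 3
  γ[d; COUNT(*)→g](R) → 3
  (S ⋈[h=g] γ[d; COUNT(*)→g](R)) → 3
E2 stepwise |·|:
  R → 3
  γ[d; COUNT(*)→g](R) → 3
  S → 6
  (γ[d; COUNT(*)→g](R) ⋈[g=h] S) → 3
  π[y,h,d,g]((γ[d; COUNT(*)→g](R) ⋈[g=h] S)) → 3

E1 and E2 produce the same multiset:
y | h | d | g
t | 1 | 2 | 1
t | 1 | 8 | 1
t | 1 | 9 | 1

yes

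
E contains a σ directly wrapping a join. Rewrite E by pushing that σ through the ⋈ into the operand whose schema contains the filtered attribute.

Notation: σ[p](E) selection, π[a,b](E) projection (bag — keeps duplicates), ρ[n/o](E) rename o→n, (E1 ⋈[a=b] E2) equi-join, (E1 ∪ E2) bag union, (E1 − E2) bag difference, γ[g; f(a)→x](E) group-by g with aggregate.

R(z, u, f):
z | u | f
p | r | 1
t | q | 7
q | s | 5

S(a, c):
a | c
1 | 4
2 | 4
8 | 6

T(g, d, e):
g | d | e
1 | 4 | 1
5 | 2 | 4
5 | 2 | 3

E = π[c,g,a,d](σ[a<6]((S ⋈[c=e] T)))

σ filters on a, owned by the left side.
E' = π[c,g,a,d]((σ[a<6](S) ⋈[c=e] T))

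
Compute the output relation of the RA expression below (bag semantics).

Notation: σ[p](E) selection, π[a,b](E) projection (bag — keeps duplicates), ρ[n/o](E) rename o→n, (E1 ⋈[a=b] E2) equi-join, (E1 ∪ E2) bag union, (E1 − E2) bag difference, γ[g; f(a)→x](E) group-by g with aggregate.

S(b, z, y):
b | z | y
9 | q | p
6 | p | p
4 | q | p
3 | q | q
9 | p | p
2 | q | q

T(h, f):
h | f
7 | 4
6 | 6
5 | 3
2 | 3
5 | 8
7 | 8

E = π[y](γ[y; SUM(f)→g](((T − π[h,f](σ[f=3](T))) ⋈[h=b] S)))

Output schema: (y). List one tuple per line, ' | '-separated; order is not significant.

Row counts bottom-up:
  T → 6
  T → 6
  σ[f=3](T) → 2
  π[h,f](σ[f=3](T)) → 2
  (T − π[h,f](σ[f=3](T))) → 4
  S → 6
  ((T − π[h,f](σ[f=3](T))) ⋈[h=b] S) → 1
  γ[y; SUM(f)→g](((T − π[h,f](σ[f=3](T))) ⋈[h=b] S)) → 1
  π[y](γ[y; SUM(f)→g](((T − π[h,f](σ[f=3](T))) ⋈[h=b] S))) → 1

== RESULT ==
y
p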